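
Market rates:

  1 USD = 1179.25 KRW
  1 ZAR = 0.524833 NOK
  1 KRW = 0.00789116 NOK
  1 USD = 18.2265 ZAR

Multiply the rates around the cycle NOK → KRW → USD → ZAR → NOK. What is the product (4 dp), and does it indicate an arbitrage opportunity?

1.0280 (arbitrage exists)

Around NOK → KRW → USD → ZAR → NOK: 1 ÷ 0.00789116 ÷ 1179.25 × 18.2265 × 0.524833 = 1.027963
Product > 1; profitable direction is NOK → KRW → USD → ZAR → NOK.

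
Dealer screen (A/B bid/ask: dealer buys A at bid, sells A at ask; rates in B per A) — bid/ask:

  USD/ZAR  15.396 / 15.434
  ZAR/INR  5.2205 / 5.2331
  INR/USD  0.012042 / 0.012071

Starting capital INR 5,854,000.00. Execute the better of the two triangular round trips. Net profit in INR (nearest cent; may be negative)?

Best loop INR → ZAR → USD → INR:
INR 5,854,000.00 ÷ 5.2331 (buy ZAR at ask) = ZAR 1,118,648.60
ZAR 1,118,648.60 ÷ 15.434 (buy USD at ask) = USD 72,479.50
USD 72,479.50 ÷ 0.012071 (buy INR at ask) = INR 6,004,432.11

Net profit: INR 150,432.11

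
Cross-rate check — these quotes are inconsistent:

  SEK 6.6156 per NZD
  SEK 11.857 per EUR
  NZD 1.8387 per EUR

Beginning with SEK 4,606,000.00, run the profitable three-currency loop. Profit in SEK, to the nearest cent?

Profit: SEK 119,298.28

Profitable loop is SEK → EUR → NZD → SEK:
SEK 4,606,000.00 ÷ 11.857 = EUR 388,462.51
EUR 388,462.51 × 1.8387 = NZD 714,266.02
NZD 714,266.02 × 6.6156 = SEK 4,725,298.28
Profit = SEK 4,725,298.28 − SEK 4,606,000.00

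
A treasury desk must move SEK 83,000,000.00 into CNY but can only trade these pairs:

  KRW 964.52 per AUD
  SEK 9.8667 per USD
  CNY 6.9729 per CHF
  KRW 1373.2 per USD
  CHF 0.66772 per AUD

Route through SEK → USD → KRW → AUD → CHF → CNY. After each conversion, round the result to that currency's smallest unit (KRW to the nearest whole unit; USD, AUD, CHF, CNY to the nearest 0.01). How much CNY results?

CNY 55,761,769.56

SEK 83,000,000.00 ÷ 9.8667 = USD 8,412,133.74
USD 8,412,133.74 × 1373.2 = KRW 11,551,542,052
KRW 11,551,542,052 ÷ 964.52 = AUD 11,976,467.10
AUD 11,976,467.10 × 0.66772 = CHF 7,996,926.61
CHF 7,996,926.61 × 6.9729 = CNY 55,761,769.56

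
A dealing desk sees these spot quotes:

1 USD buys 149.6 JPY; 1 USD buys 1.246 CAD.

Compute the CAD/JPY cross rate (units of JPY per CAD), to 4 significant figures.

1 CAD ÷ 1.246 = 0.802568 USD
0.802568 USD × 149.6 = 120.064 JPY

CAD/JPY = 120.1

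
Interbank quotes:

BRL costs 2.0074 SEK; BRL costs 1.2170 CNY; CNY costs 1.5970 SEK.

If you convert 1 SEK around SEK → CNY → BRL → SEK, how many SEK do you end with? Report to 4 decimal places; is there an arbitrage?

1.0329 (arbitrage exists)

Around SEK → CNY → BRL → SEK: 1 ÷ 1.5970 ÷ 1.2170 × 2.0074 = 1.032853
Product > 1; profitable direction is SEK → CNY → BRL → SEK.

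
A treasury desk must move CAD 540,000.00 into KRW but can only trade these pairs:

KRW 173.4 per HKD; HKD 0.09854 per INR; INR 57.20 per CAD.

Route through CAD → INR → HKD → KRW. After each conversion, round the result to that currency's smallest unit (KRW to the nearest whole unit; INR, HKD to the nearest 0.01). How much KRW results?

CAD 540,000.00 × 57.20 = INR 30,888,000.00
INR 30,888,000.00 × 0.09854 = HKD 3,043,703.52
HKD 3,043,703.52 × 173.4 = KRW 527,778,190

KRW 527,778,190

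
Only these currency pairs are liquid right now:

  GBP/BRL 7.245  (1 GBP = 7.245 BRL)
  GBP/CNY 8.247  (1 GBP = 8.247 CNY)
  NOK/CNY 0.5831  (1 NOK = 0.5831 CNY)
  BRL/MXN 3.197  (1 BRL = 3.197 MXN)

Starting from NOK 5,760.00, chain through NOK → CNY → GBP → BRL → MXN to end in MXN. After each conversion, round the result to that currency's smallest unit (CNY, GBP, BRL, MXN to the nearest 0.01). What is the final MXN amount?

NOK 5,760.00 × 0.5831 = CNY 3,358.66
CNY 3,358.66 ÷ 8.247 = GBP 407.26
GBP 407.26 × 7.245 = BRL 2,950.60
BRL 2,950.60 × 3.197 = MXN 9,433.07

MXN 9,433.07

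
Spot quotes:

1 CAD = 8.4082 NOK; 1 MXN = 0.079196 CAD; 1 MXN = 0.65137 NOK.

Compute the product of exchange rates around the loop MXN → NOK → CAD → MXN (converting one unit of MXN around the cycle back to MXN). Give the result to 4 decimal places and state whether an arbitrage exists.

Around MXN → NOK → CAD → MXN: 1 × 0.65137 ÷ 8.4082 ÷ 0.079196 = 0.978186
Product < 1; profitable direction is MXN → CAD → NOK → MXN.

0.9782 (arbitrage exists)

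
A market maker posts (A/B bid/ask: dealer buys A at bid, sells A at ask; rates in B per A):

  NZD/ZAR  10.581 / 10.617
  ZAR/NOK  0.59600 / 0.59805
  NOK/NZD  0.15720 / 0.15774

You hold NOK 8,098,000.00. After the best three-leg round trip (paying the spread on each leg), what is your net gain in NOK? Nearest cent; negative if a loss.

Best loop NOK → ZAR → NZD → NOK:
NOK 8,098,000.00 ÷ 0.59805 (buy ZAR at ask) = ZAR 13,540,673.86
ZAR 13,540,673.86 ÷ 10.617 (buy NZD at ask) = NZD 1,275,376.65
NZD 1,275,376.65 ÷ 0.15774 (buy NOK at ask) = NOK 8,085,309.03

Net result: NOK -12,690.97 (no profitable arbitrage after spreads)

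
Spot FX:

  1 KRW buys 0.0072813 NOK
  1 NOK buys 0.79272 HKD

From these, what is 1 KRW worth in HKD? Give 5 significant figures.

1 KRW × 0.0072813 = 0.0072813 NOK
0.0072813 NOK × 0.79272 = 0.00577203 HKD

KRW/HKD = 0.0057720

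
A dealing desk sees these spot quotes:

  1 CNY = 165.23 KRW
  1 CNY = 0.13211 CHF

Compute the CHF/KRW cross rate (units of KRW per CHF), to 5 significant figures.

1 CHF ÷ 0.13211 = 7.56945 CNY
7.56945 CNY × 165.23 = 1250.7 KRW

CHF/KRW = 1250.7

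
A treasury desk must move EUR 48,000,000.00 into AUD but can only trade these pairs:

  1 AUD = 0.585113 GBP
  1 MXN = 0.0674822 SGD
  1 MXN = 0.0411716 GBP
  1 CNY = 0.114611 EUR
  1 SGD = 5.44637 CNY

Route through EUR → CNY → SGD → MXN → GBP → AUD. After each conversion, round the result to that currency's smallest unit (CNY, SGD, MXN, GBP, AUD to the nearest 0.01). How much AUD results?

EUR 48,000,000.00 ÷ 0.114611 = CNY 418,807,967.82
CNY 418,807,967.82 ÷ 5.44637 = SGD 76,896,716.13
SGD 76,896,716.13 ÷ 0.0674822 = MXN 1,139,511,102.63
MXN 1,139,511,102.63 × 0.0411716 = GBP 46,915,495.31
GBP 46,915,495.31 ÷ 0.585113 = AUD 80,181,939.74

AUD 80,181,939.74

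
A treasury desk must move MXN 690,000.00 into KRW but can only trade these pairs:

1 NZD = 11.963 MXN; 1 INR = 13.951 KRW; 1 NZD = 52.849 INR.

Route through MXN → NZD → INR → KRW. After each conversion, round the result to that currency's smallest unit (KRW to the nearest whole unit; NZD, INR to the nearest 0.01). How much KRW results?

MXN 690,000.00 ÷ 11.963 = NZD 57,677.84
NZD 57,677.84 × 52.849 = INR 3,048,216.17
INR 3,048,216.17 × 13.951 = KRW 42,525,664

KRW 42,525,664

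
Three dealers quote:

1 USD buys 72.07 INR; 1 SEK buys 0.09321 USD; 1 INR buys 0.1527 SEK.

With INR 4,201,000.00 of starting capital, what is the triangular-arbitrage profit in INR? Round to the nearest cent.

Profitable loop is INR → SEK → USD → INR:
INR 4,201,000.00 × 0.1527 = SEK 641,492.70
SEK 641,492.70 × 0.09321 = USD 59,793.53
USD 59,793.53 × 72.07 = INR 4,309,320.04
Profit = INR 4,309,320.04 − INR 4,201,000.00

Profit: INR 108,320.04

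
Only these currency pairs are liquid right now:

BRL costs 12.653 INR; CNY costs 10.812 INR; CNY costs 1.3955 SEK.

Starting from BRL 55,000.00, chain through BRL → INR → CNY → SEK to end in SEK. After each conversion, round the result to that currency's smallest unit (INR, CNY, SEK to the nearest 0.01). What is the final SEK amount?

SEK 89,821.44

BRL 55,000.00 × 12.653 = INR 695,915.00
INR 695,915.00 ÷ 10.812 = CNY 64,365.06
CNY 64,365.06 × 1.3955 = SEK 89,821.44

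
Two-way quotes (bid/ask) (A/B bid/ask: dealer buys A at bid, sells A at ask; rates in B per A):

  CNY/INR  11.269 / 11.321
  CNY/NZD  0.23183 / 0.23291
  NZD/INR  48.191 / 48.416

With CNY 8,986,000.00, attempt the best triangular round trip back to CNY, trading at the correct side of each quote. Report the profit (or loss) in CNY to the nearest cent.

Net result: CNY -6,032.78 (no profitable arbitrage after spreads)

Best loop CNY → INR → NZD → CNY:
CNY 8,986,000.00 × 11.269 (sell CNY at bid) = INR 101,263,234.00
INR 101,263,234.00 ÷ 48.416 (buy NZD at ask) = NZD 2,091,524.17
NZD 2,091,524.17 ÷ 0.23291 (buy CNY at ask) = CNY 8,979,967.22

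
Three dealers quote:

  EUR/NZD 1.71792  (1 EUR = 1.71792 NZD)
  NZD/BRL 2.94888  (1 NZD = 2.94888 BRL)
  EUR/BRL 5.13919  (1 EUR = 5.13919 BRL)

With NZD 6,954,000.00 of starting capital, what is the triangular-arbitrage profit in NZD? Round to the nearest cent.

Profitable loop is NZD → EUR → BRL → NZD:
NZD 6,954,000.00 ÷ 1.71792 = EUR 4,047,918.41
EUR 4,047,918.41 × 5.13919 = BRL 20,803,021.83
BRL 20,803,021.83 ÷ 2.94888 = NZD 7,054,550.14
Profit = NZD 7,054,550.14 − NZD 6,954,000.00

Profit: NZD 100,550.14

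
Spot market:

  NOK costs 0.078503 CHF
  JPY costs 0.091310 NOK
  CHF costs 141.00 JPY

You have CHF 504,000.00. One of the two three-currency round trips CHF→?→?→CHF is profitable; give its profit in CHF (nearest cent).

Profit: CHF 5,394.49

Profitable loop is CHF → JPY → NOK → CHF:
CHF 504,000.00 × 141.00 = JPY 71,064,000
JPY 71,064,000 × 0.091310 = NOK 6,488,853.84
NOK 6,488,853.84 × 0.078503 = CHF 509,394.49
Profit = CHF 509,394.49 − CHF 504,000.00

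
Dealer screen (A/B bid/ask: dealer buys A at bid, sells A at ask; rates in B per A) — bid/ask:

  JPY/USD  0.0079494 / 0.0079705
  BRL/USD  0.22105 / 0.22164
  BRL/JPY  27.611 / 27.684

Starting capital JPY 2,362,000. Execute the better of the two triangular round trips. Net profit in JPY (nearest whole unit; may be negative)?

Net profit: JPY 4,225

Best loop JPY → BRL → USD → JPY:
JPY 2,362,000 ÷ 27.684 (buy BRL at ask) = BRL 85,320.04
BRL 85,320.04 × 0.22105 (sell BRL at bid) = USD 18,859.99
USD 18,859.99 ÷ 0.0079705 (buy JPY at ask) = JPY 2,366,225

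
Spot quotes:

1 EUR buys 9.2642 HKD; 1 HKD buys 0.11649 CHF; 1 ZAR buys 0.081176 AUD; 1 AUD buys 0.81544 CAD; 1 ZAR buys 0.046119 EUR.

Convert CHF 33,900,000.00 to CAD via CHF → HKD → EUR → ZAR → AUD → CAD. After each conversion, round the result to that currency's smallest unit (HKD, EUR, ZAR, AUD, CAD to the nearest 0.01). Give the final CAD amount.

CAD 45,086,124.64

CHF 33,900,000.00 ÷ 0.11649 = HKD 291,012,104.04
HKD 291,012,104.04 ÷ 9.2642 = EUR 31,412,545.50
EUR 31,412,545.50 ÷ 0.046119 = ZAR 681,119,397.65
ZAR 681,119,397.65 × 0.081176 = AUD 55,290,548.22
AUD 55,290,548.22 × 0.81544 = CAD 45,086,124.64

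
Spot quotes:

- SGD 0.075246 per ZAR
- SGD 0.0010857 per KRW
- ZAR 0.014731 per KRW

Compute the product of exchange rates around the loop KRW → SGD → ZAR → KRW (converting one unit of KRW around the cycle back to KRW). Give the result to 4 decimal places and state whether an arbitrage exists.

0.9795 (arbitrage exists)

Around KRW → SGD → ZAR → KRW: 1 × 0.0010857 ÷ 0.075246 ÷ 0.014731 = 0.979477
Product < 1; profitable direction is KRW → ZAR → SGD → KRW.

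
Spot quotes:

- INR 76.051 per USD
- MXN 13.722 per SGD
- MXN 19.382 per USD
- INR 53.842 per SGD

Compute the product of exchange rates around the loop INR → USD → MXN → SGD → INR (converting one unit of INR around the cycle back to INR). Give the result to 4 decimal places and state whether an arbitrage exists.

Around INR → USD → MXN → SGD → INR: 1 ÷ 76.051 × 19.382 ÷ 13.722 × 53.842 = 0.999994
Product ≈ 1 (deviation 0.001%, within rounding noise).

1.0000 (no arbitrage)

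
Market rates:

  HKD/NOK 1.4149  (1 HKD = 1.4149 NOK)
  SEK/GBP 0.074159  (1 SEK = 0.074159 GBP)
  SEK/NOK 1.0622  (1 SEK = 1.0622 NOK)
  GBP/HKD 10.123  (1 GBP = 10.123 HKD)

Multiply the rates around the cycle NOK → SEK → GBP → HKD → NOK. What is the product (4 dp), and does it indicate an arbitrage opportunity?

Around NOK → SEK → GBP → HKD → NOK: 1 ÷ 1.0622 × 0.074159 × 10.123 × 1.4149 = 0.999983
Product ≈ 1 (deviation 0.002%, within rounding noise).

1.0000 (no arbitrage)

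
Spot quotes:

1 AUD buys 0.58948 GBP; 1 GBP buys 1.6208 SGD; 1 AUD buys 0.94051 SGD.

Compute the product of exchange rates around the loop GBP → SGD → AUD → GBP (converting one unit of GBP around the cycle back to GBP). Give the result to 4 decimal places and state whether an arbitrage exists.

1.0159 (arbitrage exists)

Around GBP → SGD → AUD → GBP: 1 × 1.6208 ÷ 0.94051 × 0.58948 = 1.015863
Product > 1; profitable direction is GBP → SGD → AUD → GBP.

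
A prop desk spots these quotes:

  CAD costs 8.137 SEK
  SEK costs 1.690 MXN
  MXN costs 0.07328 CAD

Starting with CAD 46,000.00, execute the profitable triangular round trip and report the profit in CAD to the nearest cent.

Profitable loop is CAD → SEK → MXN → CAD:
CAD 46,000.00 × 8.137 = SEK 374,302.00
SEK 374,302.00 × 1.690 = MXN 632,570.38
MXN 632,570.38 × 0.07328 = CAD 46,354.76
Profit = CAD 46,354.76 − CAD 46,000.00

Profit: CAD 354.76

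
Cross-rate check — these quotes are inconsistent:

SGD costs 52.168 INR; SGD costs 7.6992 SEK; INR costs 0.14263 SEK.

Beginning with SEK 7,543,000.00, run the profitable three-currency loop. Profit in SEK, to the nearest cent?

Profit: SEK 262,031.13

Profitable loop is SEK → INR → SGD → SEK:
SEK 7,543,000.00 ÷ 0.14263 = INR 52,885,087.29
INR 52,885,087.29 ÷ 52.168 = SGD 1,013,745.73
SGD 1,013,745.73 × 7.6992 = SEK 7,805,031.13
Profit = SEK 7,805,031.13 − SEK 7,543,000.00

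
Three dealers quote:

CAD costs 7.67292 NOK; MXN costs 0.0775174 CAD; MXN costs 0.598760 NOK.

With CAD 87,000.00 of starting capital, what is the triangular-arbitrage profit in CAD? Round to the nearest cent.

Profitable loop is CAD → MXN → NOK → CAD:
CAD 87,000.00 ÷ 0.0775174 = MXN 1,122,328.66
MXN 1,122,328.66 × 0.598760 = NOK 672,005.51
NOK 672,005.51 ÷ 7.67292 = CAD 87,581.46
Profit = CAD 87,581.46 − CAD 87,000.00

Profit: CAD 581.46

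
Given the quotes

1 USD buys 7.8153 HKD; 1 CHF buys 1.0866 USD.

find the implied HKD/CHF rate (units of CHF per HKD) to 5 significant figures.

1 HKD ÷ 7.8153 = 0.127954 USD
0.127954 USD ÷ 1.0866 = 0.117756 CHF

HKD/CHF = 0.11776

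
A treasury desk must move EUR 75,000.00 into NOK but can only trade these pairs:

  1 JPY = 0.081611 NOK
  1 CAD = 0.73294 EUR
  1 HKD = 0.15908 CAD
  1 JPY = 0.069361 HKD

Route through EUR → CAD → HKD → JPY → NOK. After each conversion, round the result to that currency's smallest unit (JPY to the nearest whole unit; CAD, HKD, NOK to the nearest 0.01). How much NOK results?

NOK 756,851.36

EUR 75,000.00 ÷ 0.73294 = CAD 102,327.61
CAD 102,327.61 ÷ 0.15908 = HKD 643,246.23
HKD 643,246.23 ÷ 0.069361 = JPY 9,273,889
JPY 9,273,889 × 0.081611 = NOK 756,851.36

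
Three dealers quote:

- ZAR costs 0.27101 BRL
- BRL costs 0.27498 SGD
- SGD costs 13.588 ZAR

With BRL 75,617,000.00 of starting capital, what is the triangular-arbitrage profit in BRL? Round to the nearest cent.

Profitable loop is BRL → SGD → ZAR → BRL:
BRL 75,617,000.00 × 0.27498 = SGD 20,793,162.66
SGD 20,793,162.66 × 13.588 = ZAR 282,537,494.22
ZAR 282,537,494.22 × 0.27101 = BRL 76,570,486.31
Profit = BRL 76,570,486.31 − BRL 75,617,000.00

Profit: BRL 953,486.31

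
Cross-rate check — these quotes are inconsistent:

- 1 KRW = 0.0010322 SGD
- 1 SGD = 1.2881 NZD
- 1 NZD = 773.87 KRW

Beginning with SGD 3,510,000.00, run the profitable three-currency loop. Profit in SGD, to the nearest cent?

Profit: SGD 101,507.84

Profitable loop is SGD → NZD → KRW → SGD:
SGD 3,510,000.00 × 1.2881 = NZD 4,521,231.00
NZD 4,521,231.00 × 773.87 = KRW 3,498,845,034
KRW 3,498,845,034 × 0.0010322 = SGD 3,611,507.84
Profit = SGD 3,611,507.84 − SGD 3,510,000.00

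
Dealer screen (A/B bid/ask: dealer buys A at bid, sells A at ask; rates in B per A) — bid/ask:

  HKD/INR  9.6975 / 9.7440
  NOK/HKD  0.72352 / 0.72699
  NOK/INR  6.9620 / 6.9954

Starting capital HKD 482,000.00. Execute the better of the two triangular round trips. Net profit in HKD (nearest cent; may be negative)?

Best loop HKD → INR → NOK → HKD:
HKD 482,000.00 × 9.6975 (sell HKD at bid) = INR 4,674,195.00
INR 4,674,195.00 ÷ 6.9954 (buy NOK at ask) = NOK 668,181.23
NOK 668,181.23 × 0.72352 (sell NOK at bid) = HKD 483,442.49

Net profit: HKD 1,442.49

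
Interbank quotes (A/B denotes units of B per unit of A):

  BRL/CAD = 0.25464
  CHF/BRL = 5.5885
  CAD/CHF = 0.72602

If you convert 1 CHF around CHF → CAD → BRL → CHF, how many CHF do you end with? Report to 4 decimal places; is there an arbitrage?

0.9679 (arbitrage exists)

Around CHF → CAD → BRL → CHF: 1 ÷ 0.72602 ÷ 0.25464 ÷ 5.5885 = 0.967898
Product < 1; profitable direction is CHF → BRL → CAD → CHF.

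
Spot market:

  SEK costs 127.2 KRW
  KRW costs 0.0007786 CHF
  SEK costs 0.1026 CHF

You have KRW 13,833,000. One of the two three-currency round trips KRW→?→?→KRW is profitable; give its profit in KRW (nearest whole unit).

Profit: KRW 497,529

Profitable loop is KRW → SEK → CHF → KRW:
KRW 13,833,000 ÷ 127.2 = SEK 108,750.00
SEK 108,750.00 × 0.1026 = CHF 11,157.75
CHF 11,157.75 ÷ 0.0007786 = KRW 14,330,529
Profit = KRW 14,330,529 − KRW 13,833,000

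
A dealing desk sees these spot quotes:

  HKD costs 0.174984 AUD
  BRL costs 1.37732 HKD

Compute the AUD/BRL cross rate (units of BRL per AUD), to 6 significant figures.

AUD/BRL = 4.14922

1 AUD ÷ 0.174984 = 5.71481 HKD
5.71481 HKD ÷ 1.37732 = 4.14922 BRL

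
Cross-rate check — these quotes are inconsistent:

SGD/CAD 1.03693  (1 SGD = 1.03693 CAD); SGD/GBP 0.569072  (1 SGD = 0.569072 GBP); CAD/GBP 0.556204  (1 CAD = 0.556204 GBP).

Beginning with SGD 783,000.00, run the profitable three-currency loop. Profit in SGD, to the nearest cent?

Profitable loop is SGD → CAD → GBP → SGD:
SGD 783,000.00 × 1.03693 = CAD 811,916.19
CAD 811,916.19 × 0.556204 = GBP 451,591.03
GBP 451,591.03 ÷ 0.569072 = SGD 793,556.94
Profit = SGD 793,556.94 − SGD 783,000.00

Profit: SGD 10,556.94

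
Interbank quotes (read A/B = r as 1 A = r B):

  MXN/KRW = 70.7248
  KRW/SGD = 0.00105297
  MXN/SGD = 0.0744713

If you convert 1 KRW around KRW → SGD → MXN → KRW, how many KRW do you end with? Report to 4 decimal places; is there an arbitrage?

1.0000 (no arbitrage)

Around KRW → SGD → MXN → KRW: 1 × 0.00105297 ÷ 0.0744713 × 70.7248 = 0.999997
Product ≈ 1 (deviation 0.000%, within rounding noise).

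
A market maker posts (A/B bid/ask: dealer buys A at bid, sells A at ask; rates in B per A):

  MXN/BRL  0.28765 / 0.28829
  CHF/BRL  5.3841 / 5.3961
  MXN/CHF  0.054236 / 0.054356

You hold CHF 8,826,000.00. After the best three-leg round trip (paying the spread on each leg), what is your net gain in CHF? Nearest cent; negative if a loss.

Net profit: CHF 113,950.51

Best loop CHF → BRL → MXN → CHF:
CHF 8,826,000.00 × 5.3841 (sell CHF at bid) = BRL 47,520,066.60
BRL 47,520,066.60 ÷ 0.28829 (buy MXN at ask) = MXN 164,834,252.32
MXN 164,834,252.32 × 0.054236 (sell MXN at bid) = CHF 8,939,950.51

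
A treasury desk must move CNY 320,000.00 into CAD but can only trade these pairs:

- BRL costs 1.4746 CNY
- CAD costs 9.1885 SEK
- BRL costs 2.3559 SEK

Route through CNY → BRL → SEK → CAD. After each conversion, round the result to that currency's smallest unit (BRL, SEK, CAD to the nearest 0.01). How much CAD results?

CAD 55,640.11

CNY 320,000.00 ÷ 1.4746 = BRL 217,008.00
BRL 217,008.00 × 2.3559 = SEK 511,249.15
SEK 511,249.15 ÷ 9.1885 = CAD 55,640.11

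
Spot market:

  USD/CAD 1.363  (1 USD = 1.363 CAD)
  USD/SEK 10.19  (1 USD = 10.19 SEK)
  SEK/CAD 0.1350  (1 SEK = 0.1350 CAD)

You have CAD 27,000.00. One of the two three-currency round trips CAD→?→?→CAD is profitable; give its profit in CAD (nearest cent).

Profit: CAD 250.59

Profitable loop is CAD → USD → SEK → CAD:
CAD 27,000.00 ÷ 1.363 = USD 19,809.24
USD 19,809.24 × 10.19 = SEK 201,856.20
SEK 201,856.20 × 0.1350 = CAD 27,250.59
Profit = CAD 27,250.59 − CAD 27,000.00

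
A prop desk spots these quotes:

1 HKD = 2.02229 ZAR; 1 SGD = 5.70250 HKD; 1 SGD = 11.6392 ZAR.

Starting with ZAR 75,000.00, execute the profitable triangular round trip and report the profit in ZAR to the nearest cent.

Profit: ZAR 696.48

Profitable loop is ZAR → HKD → SGD → ZAR:
ZAR 75,000.00 ÷ 2.02229 = HKD 37,086.67
HKD 37,086.67 ÷ 5.70250 = SGD 6,503.58
SGD 6,503.58 × 11.6392 = ZAR 75,696.48
Profit = ZAR 75,696.48 − ZAR 75,000.00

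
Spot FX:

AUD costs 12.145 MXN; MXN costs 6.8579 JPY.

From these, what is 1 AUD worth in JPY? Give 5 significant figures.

AUD/JPY = 83.289

1 AUD × 12.145 = 12.145 MXN
12.145 MXN × 6.8579 = 83.2892 JPY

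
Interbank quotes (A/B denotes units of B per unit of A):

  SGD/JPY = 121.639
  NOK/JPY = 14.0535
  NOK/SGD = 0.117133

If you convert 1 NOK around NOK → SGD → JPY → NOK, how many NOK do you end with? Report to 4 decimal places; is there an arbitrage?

Around NOK → SGD → JPY → NOK: 1 × 0.117133 × 121.639 ÷ 14.0535 = 1.013836
Product > 1; profitable direction is NOK → SGD → JPY → NOK.

1.0138 (arbitrage exists)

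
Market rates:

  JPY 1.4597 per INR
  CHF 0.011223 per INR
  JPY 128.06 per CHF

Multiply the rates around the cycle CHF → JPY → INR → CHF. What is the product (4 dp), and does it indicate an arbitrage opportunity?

Around CHF → JPY → INR → CHF: 1 × 128.06 ÷ 1.4597 × 0.011223 = 0.984598
Product < 1; profitable direction is CHF → INR → JPY → CHF.

0.9846 (arbitrage exists)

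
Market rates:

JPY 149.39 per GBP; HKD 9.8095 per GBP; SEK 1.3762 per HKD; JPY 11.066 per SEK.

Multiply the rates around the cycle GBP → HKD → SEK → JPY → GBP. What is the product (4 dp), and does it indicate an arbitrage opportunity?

Around GBP → HKD → SEK → JPY → GBP: 1 × 9.8095 × 1.3762 × 11.066 ÷ 149.39 = 0.999994
Product ≈ 1 (deviation 0.001%, within rounding noise).

1.0000 (no arbitrage)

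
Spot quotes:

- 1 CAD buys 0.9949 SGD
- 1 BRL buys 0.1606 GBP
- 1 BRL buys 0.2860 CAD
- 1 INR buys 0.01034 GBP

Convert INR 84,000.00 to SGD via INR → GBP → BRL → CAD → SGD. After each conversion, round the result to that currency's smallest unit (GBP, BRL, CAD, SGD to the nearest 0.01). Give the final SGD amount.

INR 84,000.00 × 0.01034 = GBP 868.56
GBP 868.56 ÷ 0.1606 = BRL 5,408.22
BRL 5,408.22 × 0.2860 = CAD 1,546.75
CAD 1,546.75 × 0.9949 = SGD 1,538.86

SGD 1,538.86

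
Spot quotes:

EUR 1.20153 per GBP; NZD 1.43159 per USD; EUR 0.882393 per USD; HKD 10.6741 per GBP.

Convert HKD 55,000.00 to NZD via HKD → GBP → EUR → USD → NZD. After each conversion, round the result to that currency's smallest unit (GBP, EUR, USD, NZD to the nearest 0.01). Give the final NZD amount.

NZD 10,044.38

HKD 55,000.00 ÷ 10.6741 = GBP 5,152.66
GBP 5,152.66 × 1.20153 = EUR 6,191.08
EUR 6,191.08 ÷ 0.882393 = USD 7,016.24
USD 7,016.24 × 1.43159 = NZD 10,044.38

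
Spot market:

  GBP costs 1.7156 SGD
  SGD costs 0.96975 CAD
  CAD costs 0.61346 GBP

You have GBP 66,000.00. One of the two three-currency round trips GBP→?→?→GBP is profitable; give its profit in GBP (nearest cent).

Profitable loop is GBP → SGD → CAD → GBP:
GBP 66,000.00 × 1.7156 = SGD 113,229.60
SGD 113,229.60 × 0.96975 = CAD 109,804.40
CAD 109,804.40 × 0.61346 = GBP 67,360.61
Profit = GBP 67,360.61 − GBP 66,000.00

Profit: GBP 1,360.61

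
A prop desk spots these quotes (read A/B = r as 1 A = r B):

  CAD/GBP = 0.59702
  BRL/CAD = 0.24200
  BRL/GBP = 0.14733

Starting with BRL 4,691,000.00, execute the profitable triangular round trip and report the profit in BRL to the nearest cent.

Profitable loop is BRL → GBP → CAD → BRL:
BRL 4,691,000.00 × 0.14733 = GBP 691,125.03
GBP 691,125.03 ÷ 0.59702 = CAD 1,157,624.59
CAD 1,157,624.59 ÷ 0.24200 = BRL 4,783,572.67
Profit = BRL 4,783,572.67 − BRL 4,691,000.00

Profit: BRL 92,572.67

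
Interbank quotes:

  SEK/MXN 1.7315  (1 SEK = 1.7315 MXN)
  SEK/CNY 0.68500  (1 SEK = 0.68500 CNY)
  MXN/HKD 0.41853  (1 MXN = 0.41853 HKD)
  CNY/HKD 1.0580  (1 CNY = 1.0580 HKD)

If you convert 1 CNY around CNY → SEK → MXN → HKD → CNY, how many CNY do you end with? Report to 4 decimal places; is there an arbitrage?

0.9999 (no arbitrage)

Around CNY → SEK → MXN → HKD → CNY: 1 ÷ 0.68500 × 1.7315 × 0.41853 ÷ 1.0580 = 0.999937
Product ≈ 1 (deviation 0.006%, within rounding noise).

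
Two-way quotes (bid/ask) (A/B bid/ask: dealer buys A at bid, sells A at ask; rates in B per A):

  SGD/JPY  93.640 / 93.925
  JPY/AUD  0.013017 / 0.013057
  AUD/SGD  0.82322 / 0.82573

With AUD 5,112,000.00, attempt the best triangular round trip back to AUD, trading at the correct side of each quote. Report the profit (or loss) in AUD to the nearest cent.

Net profit: AUD 17,547.64

Best loop AUD → SGD → JPY → AUD:
AUD 5,112,000.00 × 0.82322 (sell AUD at bid) = SGD 4,208,300.64
SGD 4,208,300.64 × 93.640 (sell SGD at bid) = JPY 394,065,272
JPY 394,065,272 × 0.013017 (sell JPY at bid) = AUD 5,129,547.64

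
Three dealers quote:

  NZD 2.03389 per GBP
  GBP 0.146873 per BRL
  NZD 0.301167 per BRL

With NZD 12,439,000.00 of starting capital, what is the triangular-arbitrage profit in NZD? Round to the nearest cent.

Profitable loop is NZD → GBP → BRL → NZD:
NZD 12,439,000.00 ÷ 2.03389 = GBP 6,115,866.64
GBP 6,115,866.64 ÷ 0.146873 = BRL 41,640,510.10
BRL 41,640,510.10 × 0.301167 = NZD 12,540,747.51
Profit = NZD 12,540,747.51 − NZD 12,439,000.00

Profit: NZD 101,747.51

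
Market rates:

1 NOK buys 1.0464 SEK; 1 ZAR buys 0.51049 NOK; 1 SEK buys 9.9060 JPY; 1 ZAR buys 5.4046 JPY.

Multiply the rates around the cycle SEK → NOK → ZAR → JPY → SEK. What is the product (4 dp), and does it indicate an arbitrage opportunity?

1.0214 (arbitrage exists)

Around SEK → NOK → ZAR → JPY → SEK: 1 ÷ 1.0464 ÷ 0.51049 × 5.4046 ÷ 9.9060 = 1.021363
Product > 1; profitable direction is SEK → NOK → ZAR → JPY → SEK.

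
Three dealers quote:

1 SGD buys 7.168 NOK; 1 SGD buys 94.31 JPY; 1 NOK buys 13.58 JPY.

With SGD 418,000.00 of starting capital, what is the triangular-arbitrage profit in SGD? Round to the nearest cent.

Profitable loop is SGD → NOK → JPY → SGD:
SGD 418,000.00 × 7.168 = NOK 2,996,224.00
NOK 2,996,224.00 × 13.58 = JPY 40,688,722
JPY 40,688,722 ÷ 94.31 = SGD 431,435.92
Profit = SGD 431,435.92 − SGD 418,000.00

Profit: SGD 13,435.92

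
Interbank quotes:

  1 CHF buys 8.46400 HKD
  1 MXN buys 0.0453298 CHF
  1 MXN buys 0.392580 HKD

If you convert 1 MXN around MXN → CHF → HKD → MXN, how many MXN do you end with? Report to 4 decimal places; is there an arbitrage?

0.9773 (arbitrage exists)

Around MXN → CHF → HKD → MXN: 1 × 0.0453298 × 8.46400 ÷ 0.392580 = 0.977308
Product < 1; profitable direction is MXN → HKD → CHF → MXN.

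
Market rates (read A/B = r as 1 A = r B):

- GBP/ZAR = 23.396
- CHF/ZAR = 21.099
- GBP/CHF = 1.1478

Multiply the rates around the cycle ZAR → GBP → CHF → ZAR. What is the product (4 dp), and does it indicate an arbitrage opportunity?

Around ZAR → GBP → CHF → ZAR: 1 ÷ 23.396 × 1.1478 × 21.099 = 1.035110
Product > 1; profitable direction is ZAR → GBP → CHF → ZAR.

1.0351 (arbitrage exists)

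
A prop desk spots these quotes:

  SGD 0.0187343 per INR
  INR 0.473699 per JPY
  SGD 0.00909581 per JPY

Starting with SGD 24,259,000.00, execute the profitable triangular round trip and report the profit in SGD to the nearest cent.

Profitable loop is SGD → INR → JPY → SGD:
SGD 24,259,000.00 ÷ 0.0187343 = INR 1,294,897,594.25
INR 1,294,897,594.25 ÷ 0.473699 = JPY 2,733,587,350
JPY 2,733,587,350 × 0.00909581 = SGD 24,864,191.16
Profit = SGD 24,864,191.16 − SGD 24,259,000.00

Profit: SGD 605,191.16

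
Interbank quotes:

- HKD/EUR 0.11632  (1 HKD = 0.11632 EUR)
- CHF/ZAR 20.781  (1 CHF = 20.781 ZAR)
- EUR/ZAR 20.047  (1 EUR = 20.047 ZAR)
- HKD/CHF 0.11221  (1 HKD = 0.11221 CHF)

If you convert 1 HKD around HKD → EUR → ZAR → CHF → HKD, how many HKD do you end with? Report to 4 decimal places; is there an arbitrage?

1.0000 (no arbitrage)

Around HKD → EUR → ZAR → CHF → HKD: 1 × 0.11632 × 20.047 ÷ 20.781 ÷ 0.11221 = 1.000013
Product ≈ 1 (deviation 0.001%, within rounding noise).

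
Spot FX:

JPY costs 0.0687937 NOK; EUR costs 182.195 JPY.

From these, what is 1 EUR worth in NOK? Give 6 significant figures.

EUR/NOK = 12.5339

1 EUR × 182.195 = 182.195 JPY
182.195 JPY × 0.0687937 = 12.5339 NOK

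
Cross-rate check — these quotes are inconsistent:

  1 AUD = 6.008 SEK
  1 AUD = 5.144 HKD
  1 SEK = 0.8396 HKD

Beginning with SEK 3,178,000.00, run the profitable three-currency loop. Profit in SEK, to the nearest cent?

Profitable loop is SEK → AUD → HKD → SEK:
SEK 3,178,000.00 ÷ 6.008 = AUD 528,961.38
AUD 528,961.38 × 5.144 = HKD 2,720,977.36
HKD 2,720,977.36 ÷ 0.8396 = SEK 3,240,802.01
Profit = SEK 3,240,802.01 − SEK 3,178,000.00

Profit: SEK 62,802.01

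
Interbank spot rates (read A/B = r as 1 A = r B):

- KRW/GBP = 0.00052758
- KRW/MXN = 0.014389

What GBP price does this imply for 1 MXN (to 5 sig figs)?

1 MXN ÷ 0.014389 = 69.4975 KRW
69.4975 KRW × 0.00052758 = 0.0366655 GBP

MXN/GBP = 0.036666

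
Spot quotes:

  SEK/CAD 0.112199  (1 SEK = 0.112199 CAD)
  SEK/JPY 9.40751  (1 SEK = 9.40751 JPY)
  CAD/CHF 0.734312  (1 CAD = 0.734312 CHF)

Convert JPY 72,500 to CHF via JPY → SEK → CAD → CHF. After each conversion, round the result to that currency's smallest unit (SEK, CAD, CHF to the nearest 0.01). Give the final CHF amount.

CHF 634.94

JPY 72,500 ÷ 9.40751 = SEK 7,706.61
SEK 7,706.61 × 0.112199 = CAD 864.67
CAD 864.67 × 0.734312 = CHF 634.94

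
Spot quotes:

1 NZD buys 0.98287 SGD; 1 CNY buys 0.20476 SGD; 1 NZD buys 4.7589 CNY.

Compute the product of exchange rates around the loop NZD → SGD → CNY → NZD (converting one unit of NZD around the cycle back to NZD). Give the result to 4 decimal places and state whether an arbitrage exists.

1.0087 (arbitrage exists)

Around NZD → SGD → CNY → NZD: 1 × 0.98287 ÷ 0.20476 ÷ 4.7589 = 1.008659
Product > 1; profitable direction is NZD → SGD → CNY → NZD.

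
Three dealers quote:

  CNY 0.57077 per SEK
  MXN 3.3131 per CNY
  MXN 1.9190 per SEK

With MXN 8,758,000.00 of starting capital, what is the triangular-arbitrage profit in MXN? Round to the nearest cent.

Profit: MXN 129,594.53

Profitable loop is MXN → CNY → SEK → MXN:
MXN 8,758,000.00 ÷ 3.3131 = CNY 2,643,445.72
CNY 2,643,445.72 ÷ 0.57077 = SEK 4,631,367.65
SEK 4,631,367.65 × 1.9190 = MXN 8,887,594.53
Profit = MXN 8,887,594.53 − MXN 8,758,000.00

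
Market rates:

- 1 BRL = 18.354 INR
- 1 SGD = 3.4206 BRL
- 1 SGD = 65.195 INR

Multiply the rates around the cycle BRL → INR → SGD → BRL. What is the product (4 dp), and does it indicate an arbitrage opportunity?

Around BRL → INR → SGD → BRL: 1 × 18.354 ÷ 65.195 × 3.4206 = 0.962983
Product < 1; profitable direction is BRL → SGD → INR → BRL.

0.9630 (arbitrage exists)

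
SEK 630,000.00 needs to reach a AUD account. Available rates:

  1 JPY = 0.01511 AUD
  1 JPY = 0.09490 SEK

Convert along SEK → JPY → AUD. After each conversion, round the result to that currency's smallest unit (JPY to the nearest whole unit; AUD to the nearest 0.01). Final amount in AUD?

SEK 630,000.00 ÷ 0.09490 = JPY 6,638,567
JPY 6,638,567 × 0.01511 = AUD 100,308.75

AUD 100,308.75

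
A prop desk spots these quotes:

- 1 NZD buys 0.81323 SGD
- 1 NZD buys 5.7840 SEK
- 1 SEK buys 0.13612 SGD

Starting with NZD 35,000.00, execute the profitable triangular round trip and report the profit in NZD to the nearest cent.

Profitable loop is NZD → SGD → SEK → NZD:
NZD 35,000.00 × 0.81323 = SGD 28,463.05
SGD 28,463.05 ÷ 0.13612 = SEK 209,102.63
SEK 209,102.63 ÷ 5.7840 = NZD 36,151.91
Profit = NZD 36,151.91 − NZD 35,000.00

Profit: NZD 1,151.91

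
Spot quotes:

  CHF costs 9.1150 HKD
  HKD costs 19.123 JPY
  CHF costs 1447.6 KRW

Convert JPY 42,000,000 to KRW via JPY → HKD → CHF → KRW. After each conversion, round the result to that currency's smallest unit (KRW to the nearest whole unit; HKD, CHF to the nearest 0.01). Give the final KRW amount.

JPY 42,000,000 ÷ 19.123 = HKD 2,196,308.11
HKD 2,196,308.11 ÷ 9.1150 = CHF 240,955.36
CHF 240,955.36 × 1447.6 = KRW 348,806,979

KRW 348,806,979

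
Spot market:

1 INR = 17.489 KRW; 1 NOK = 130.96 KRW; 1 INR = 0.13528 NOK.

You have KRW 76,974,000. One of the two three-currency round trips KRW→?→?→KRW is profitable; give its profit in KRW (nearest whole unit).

Profitable loop is KRW → INR → NOK → KRW:
KRW 76,974,000 ÷ 17.489 = INR 4,401,280.81
INR 4,401,280.81 × 0.13528 = NOK 595,405.27
NOK 595,405.27 × 130.96 = KRW 77,974,274
Profit = KRW 77,974,274 − KRW 76,974,000

Profit: KRW 1,000,274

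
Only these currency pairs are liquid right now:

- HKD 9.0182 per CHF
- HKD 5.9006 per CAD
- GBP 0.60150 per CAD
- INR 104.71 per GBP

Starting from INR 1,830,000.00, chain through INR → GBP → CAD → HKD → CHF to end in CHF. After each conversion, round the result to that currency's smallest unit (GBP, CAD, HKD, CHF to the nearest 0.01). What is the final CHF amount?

INR 1,830,000.00 ÷ 104.71 = GBP 17,476.84
GBP 17,476.84 ÷ 0.60150 = CAD 29,055.43
CAD 29,055.43 × 5.9006 = HKD 171,444.47
HKD 171,444.47 ÷ 9.0182 = CHF 19,010.94

CHF 19,010.94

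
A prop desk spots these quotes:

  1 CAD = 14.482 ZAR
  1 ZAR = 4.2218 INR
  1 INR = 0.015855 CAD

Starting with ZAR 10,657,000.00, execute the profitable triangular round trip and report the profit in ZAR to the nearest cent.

Profitable loop is ZAR → CAD → INR → ZAR:
ZAR 10,657,000.00 ÷ 14.482 = CAD 735,879.02
CAD 735,879.02 ÷ 0.015855 = INR 46,413,057.22
INR 46,413,057.22 ÷ 4.2218 = ZAR 10,993,665.55
Profit = ZAR 10,993,665.55 − ZAR 10,657,000.00

Profit: ZAR 336,665.55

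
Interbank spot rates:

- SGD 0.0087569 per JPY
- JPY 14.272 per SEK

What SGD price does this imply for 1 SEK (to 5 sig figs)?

1 SEK × 14.272 = 14.272 JPY
14.272 JPY × 0.0087569 = 0.124978 SGD

SEK/SGD = 0.12498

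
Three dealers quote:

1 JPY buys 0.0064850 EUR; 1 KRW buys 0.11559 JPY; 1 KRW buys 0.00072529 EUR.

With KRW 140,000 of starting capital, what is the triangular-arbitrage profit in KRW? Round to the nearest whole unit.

Profitable loop is KRW → JPY → EUR → KRW:
KRW 140,000 × 0.11559 = JPY 16,183
JPY 16,183 × 0.0064850 = EUR 104.94
EUR 104.94 ÷ 0.00072529 = KRW 144,693
Profit = KRW 144,693 − KRW 140,000

Profit: KRW 4,693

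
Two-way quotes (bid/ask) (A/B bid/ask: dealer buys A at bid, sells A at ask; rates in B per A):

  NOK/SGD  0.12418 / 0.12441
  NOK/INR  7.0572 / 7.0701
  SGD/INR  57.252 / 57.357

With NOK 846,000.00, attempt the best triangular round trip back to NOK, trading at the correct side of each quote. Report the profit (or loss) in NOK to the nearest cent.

Best loop NOK → SGD → INR → NOK:
NOK 846,000.00 × 0.12418 (sell NOK at bid) = SGD 105,056.28
SGD 105,056.28 × 57.252 (sell SGD at bid) = INR 6,014,682.14
INR 6,014,682.14 ÷ 7.0701 (buy NOK at ask) = NOK 850,720.94

Net profit: NOK 4,720.94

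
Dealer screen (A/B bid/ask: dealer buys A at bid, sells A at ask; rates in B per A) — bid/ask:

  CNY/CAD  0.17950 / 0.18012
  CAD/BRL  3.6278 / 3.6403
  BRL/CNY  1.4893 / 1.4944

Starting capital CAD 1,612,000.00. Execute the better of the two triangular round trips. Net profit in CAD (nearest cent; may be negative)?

Best loop CAD → CNY → BRL → CAD:
CAD 1,612,000.00 ÷ 0.18012 (buy CNY at ask) = CNY 8,949,589.16
CNY 8,949,589.16 ÷ 1.4944 (buy BRL at ask) = BRL 5,988,750.78
BRL 5,988,750.78 ÷ 3.6403 (buy CAD at ask) = CAD 1,645,125.62

Net profit: CAD 33,125.62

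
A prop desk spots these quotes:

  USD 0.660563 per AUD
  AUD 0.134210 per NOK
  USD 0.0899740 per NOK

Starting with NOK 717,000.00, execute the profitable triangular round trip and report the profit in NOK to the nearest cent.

Profit: NOK 10,674.35

Profitable loop is NOK → USD → AUD → NOK:
NOK 717,000.00 × 0.0899740 = USD 64,511.36
USD 64,511.36 ÷ 0.660563 = AUD 97,661.17
AUD 97,661.17 ÷ 0.134210 = NOK 727,674.35
Profit = NOK 727,674.35 − NOK 717,000.00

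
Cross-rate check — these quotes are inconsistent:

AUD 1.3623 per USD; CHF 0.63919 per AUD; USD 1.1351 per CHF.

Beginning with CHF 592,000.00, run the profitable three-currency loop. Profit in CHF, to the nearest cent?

Profitable loop is CHF → AUD → USD → CHF:
CHF 592,000.00 ÷ 0.63919 = AUD 926,172.19
AUD 926,172.19 ÷ 1.3623 = USD 679,859.20
USD 679,859.20 ÷ 1.1351 = CHF 598,942.12
Profit = CHF 598,942.12 − CHF 592,000.00

Profit: CHF 6,942.12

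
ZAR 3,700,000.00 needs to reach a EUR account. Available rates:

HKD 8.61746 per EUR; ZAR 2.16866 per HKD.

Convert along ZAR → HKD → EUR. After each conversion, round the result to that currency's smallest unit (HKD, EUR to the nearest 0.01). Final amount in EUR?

EUR 197,984.40

ZAR 3,700,000.00 ÷ 2.16866 = HKD 1,706,122.67
HKD 1,706,122.67 ÷ 8.61746 = EUR 197,984.40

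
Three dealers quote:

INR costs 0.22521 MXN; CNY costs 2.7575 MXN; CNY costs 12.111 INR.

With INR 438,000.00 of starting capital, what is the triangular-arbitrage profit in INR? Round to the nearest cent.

Profit: INR 4,814.63

Profitable loop is INR → CNY → MXN → INR:
INR 438,000.00 ÷ 12.111 = CNY 36,165.47
CNY 36,165.47 × 2.7575 = MXN 99,726.28
MXN 99,726.28 ÷ 0.22521 = INR 442,814.63
Profit = INR 442,814.63 − INR 438,000.00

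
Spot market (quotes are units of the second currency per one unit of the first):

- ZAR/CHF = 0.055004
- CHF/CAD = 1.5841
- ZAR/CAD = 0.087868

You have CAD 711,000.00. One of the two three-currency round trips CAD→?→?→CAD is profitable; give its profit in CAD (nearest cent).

Profitable loop is CAD → CHF → ZAR → CAD:
CAD 711,000.00 ÷ 1.5841 = CHF 448,835.30
CHF 448,835.30 ÷ 0.055004 = ZAR 8,160,048.37
ZAR 8,160,048.37 × 0.087868 = CAD 717,007.13
Profit = CAD 717,007.13 − CAD 711,000.00

Profit: CAD 6,007.13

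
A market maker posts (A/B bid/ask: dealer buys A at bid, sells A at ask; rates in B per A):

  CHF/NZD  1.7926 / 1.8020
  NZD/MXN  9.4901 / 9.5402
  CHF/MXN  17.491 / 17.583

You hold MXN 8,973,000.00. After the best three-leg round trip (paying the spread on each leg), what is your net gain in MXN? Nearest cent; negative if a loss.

Best loop MXN → NZD → CHF → MXN:
MXN 8,973,000.00 ÷ 9.5402 (buy NZD at ask) = NZD 940,546.32
NZD 940,546.32 ÷ 1.8020 (buy CHF at ask) = CHF 521,945.79
CHF 521,945.79 × 17.491 (sell CHF at bid) = MXN 9,129,353.87

Net profit: MXN 156,353.87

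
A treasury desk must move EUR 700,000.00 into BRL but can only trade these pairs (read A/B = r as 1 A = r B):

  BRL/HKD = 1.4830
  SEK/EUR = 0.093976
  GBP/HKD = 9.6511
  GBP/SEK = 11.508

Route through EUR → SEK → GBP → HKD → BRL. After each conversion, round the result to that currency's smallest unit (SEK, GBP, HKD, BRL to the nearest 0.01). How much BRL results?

BRL 4,212,276.74

EUR 700,000.00 ÷ 0.093976 = SEK 7,448,710.31
SEK 7,448,710.31 ÷ 11.508 = GBP 647,263.67
GBP 647,263.67 × 9.6511 = HKD 6,246,806.41
HKD 6,246,806.41 ÷ 1.4830 = BRL 4,212,276.74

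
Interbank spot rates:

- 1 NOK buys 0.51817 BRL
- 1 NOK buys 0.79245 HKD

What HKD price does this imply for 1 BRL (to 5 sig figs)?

BRL/HKD = 1.5293

1 BRL ÷ 0.51817 = 1.92987 NOK
1.92987 NOK × 0.79245 = 1.52932 HKD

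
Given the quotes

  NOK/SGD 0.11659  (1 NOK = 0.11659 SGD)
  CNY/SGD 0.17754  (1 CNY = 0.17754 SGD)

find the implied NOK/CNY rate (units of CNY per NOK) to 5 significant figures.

NOK/CNY = 0.65670

1 NOK × 0.11659 = 0.11659 SGD
0.11659 SGD ÷ 0.17754 = 0.656697 CNY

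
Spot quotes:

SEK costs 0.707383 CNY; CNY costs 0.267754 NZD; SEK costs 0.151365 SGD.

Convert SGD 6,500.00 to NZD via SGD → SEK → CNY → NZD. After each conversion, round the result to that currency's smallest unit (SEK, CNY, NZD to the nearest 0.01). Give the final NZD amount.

NZD 8,133.52

SGD 6,500.00 ÷ 0.151365 = SEK 42,942.56
SEK 42,942.56 × 0.707383 = CNY 30,376.84
CNY 30,376.84 × 0.267754 = NZD 8,133.52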